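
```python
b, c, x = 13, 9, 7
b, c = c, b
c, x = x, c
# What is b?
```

Answer: 9

Derivation:
Trace (tracking b):
b, c, x = (13, 9, 7)  # -> b = 13, c = 9, x = 7
b, c = (c, b)  # -> b = 9, c = 13
c, x = (x, c)  # -> c = 7, x = 13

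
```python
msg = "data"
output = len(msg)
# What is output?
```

Trace (tracking output):
msg = 'data'  # -> msg = 'data'
output = len(msg)  # -> output = 4

Answer: 4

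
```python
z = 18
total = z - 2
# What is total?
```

Trace (tracking total):
z = 18  # -> z = 18
total = z - 2  # -> total = 16

Answer: 16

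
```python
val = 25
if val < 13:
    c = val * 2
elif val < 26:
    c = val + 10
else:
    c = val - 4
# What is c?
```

Answer: 35

Derivation:
Trace (tracking c):
val = 25  # -> val = 25
if val < 13:  # condition is False
elif val < 26:  # condition is True
    c = val + 10  # -> c = 35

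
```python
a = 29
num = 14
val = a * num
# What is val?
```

Trace (tracking val):
a = 29  # -> a = 29
num = 14  # -> num = 14
val = a * num  # -> val = 406

Answer: 406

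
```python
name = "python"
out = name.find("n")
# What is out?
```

Trace (tracking out):
name = 'python'  # -> name = 'python'
out = name.find('n')  # -> out = 5

Answer: 5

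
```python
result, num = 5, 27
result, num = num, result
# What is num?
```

Answer: 5

Derivation:
Trace (tracking num):
result, num = (5, 27)  # -> result = 5, num = 27
result, num = (num, result)  # -> result = 27, num = 5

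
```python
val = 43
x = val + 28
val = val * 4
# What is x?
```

Answer: 71

Derivation:
Trace (tracking x):
val = 43  # -> val = 43
x = val + 28  # -> x = 71
val = val * 4  # -> val = 172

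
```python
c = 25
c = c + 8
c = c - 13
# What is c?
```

Answer: 20

Derivation:
Trace (tracking c):
c = 25  # -> c = 25
c = c + 8  # -> c = 33
c = c - 13  # -> c = 20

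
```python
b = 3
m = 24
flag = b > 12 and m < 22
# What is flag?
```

Answer: False

Derivation:
Trace (tracking flag):
b = 3  # -> b = 3
m = 24  # -> m = 24
flag = b > 12 and m < 22  # -> flag = False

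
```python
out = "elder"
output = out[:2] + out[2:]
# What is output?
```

Answer: 'elder'

Derivation:
Trace (tracking output):
out = 'elder'  # -> out = 'elder'
output = out[:2] + out[2:]  # -> output = 'elder'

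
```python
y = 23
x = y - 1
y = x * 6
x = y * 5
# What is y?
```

Answer: 132

Derivation:
Trace (tracking y):
y = 23  # -> y = 23
x = y - 1  # -> x = 22
y = x * 6  # -> y = 132
x = y * 5  # -> x = 660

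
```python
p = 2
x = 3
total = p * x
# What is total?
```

Answer: 6

Derivation:
Trace (tracking total):
p = 2  # -> p = 2
x = 3  # -> x = 3
total = p * x  # -> total = 6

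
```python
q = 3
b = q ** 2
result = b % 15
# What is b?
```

Answer: 9

Derivation:
Trace (tracking b):
q = 3  # -> q = 3
b = q ** 2  # -> b = 9
result = b % 15  # -> result = 9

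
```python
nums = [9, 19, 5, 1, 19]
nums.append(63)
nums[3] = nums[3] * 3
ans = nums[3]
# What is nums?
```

Trace (tracking nums):
nums = [9, 19, 5, 1, 19]  # -> nums = [9, 19, 5, 1, 19]
nums.append(63)  # -> nums = [9, 19, 5, 1, 19, 63]
nums[3] = nums[3] * 3  # -> nums = [9, 19, 5, 3, 19, 63]
ans = nums[3]  # -> ans = 3

Answer: [9, 19, 5, 3, 19, 63]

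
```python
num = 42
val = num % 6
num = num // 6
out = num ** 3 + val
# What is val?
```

Trace (tracking val):
num = 42  # -> num = 42
val = num % 6  # -> val = 0
num = num // 6  # -> num = 7
out = num ** 3 + val  # -> out = 343

Answer: 0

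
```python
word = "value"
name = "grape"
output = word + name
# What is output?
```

Answer: 'valuegrape'

Derivation:
Trace (tracking output):
word = 'value'  # -> word = 'value'
name = 'grape'  # -> name = 'grape'
output = word + name  # -> output = 'valuegrape'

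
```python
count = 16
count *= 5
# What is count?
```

Trace (tracking count):
count = 16  # -> count = 16
count *= 5  # -> count = 80

Answer: 80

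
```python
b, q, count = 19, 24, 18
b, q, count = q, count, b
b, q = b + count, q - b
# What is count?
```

Trace (tracking count):
b, q, count = (19, 24, 18)  # -> b = 19, q = 24, count = 18
b, q, count = (q, count, b)  # -> b = 24, q = 18, count = 19
b, q = (b + count, q - b)  # -> b = 43, q = -6

Answer: 19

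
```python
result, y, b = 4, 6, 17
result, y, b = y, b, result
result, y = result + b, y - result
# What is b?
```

Trace (tracking b):
result, y, b = (4, 6, 17)  # -> result = 4, y = 6, b = 17
result, y, b = (y, b, result)  # -> result = 6, y = 17, b = 4
result, y = (result + b, y - result)  # -> result = 10, y = 11

Answer: 4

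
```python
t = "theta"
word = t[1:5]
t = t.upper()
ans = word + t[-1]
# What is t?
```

Trace (tracking t):
t = 'theta'  # -> t = 'theta'
word = t[1:5]  # -> word = 'heta'
t = t.upper()  # -> t = 'THETA'
ans = word + t[-1]  # -> ans = 'hetaA'

Answer: 'THETA'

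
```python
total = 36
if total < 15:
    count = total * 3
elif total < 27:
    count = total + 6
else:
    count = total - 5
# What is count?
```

Trace (tracking count):
total = 36  # -> total = 36
if total < 15:  # condition is False
elif total < 27:  # condition is False
else:
    count = total - 5  # -> count = 31

Answer: 31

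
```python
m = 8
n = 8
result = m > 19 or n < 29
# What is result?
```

Answer: True

Derivation:
Trace (tracking result):
m = 8  # -> m = 8
n = 8  # -> n = 8
result = m > 19 or n < 29  # -> result = True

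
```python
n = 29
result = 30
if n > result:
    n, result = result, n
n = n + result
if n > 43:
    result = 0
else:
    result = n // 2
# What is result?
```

Answer: 0

Derivation:
Trace (tracking result):
n = 29  # -> n = 29
result = 30  # -> result = 30
if n > result:  # condition is False
n = n + result  # -> n = 59
if n > 43:  # condition is True
    result = 0  # -> result = 0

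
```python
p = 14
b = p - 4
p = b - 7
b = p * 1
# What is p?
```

Trace (tracking p):
p = 14  # -> p = 14
b = p - 4  # -> b = 10
p = b - 7  # -> p = 3
b = p * 1  # -> b = 3

Answer: 3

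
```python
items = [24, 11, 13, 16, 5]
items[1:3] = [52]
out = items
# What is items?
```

Answer: [24, 52, 16, 5]

Derivation:
Trace (tracking items):
items = [24, 11, 13, 16, 5]  # -> items = [24, 11, 13, 16, 5]
items[1:3] = [52]  # -> items = [24, 52, 16, 5]
out = items  # -> out = [24, 52, 16, 5]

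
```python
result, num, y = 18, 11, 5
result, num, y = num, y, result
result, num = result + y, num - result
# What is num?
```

Trace (tracking num):
result, num, y = (18, 11, 5)  # -> result = 18, num = 11, y = 5
result, num, y = (num, y, result)  # -> result = 11, num = 5, y = 18
result, num = (result + y, num - result)  # -> result = 29, num = -6

Answer: -6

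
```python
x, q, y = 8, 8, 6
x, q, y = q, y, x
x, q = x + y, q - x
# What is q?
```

Trace (tracking q):
x, q, y = (8, 8, 6)  # -> x = 8, q = 8, y = 6
x, q, y = (q, y, x)  # -> x = 8, q = 6, y = 8
x, q = (x + y, q - x)  # -> x = 16, q = -2

Answer: -2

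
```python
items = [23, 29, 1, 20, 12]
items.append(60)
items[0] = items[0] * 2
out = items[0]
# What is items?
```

Answer: [46, 29, 1, 20, 12, 60]

Derivation:
Trace (tracking items):
items = [23, 29, 1, 20, 12]  # -> items = [23, 29, 1, 20, 12]
items.append(60)  # -> items = [23, 29, 1, 20, 12, 60]
items[0] = items[0] * 2  # -> items = [46, 29, 1, 20, 12, 60]
out = items[0]  # -> out = 46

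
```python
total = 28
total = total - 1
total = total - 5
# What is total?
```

Answer: 22

Derivation:
Trace (tracking total):
total = 28  # -> total = 28
total = total - 1  # -> total = 27
total = total - 5  # -> total = 22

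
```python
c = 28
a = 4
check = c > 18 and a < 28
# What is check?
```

Answer: True

Derivation:
Trace (tracking check):
c = 28  # -> c = 28
a = 4  # -> a = 4
check = c > 18 and a < 28  # -> check = True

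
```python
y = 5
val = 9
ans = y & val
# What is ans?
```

Answer: 1

Derivation:
Trace (tracking ans):
y = 5  # -> y = 5
val = 9  # -> val = 9
ans = y & val  # -> ans = 1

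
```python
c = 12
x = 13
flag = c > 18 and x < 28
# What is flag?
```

Trace (tracking flag):
c = 12  # -> c = 12
x = 13  # -> x = 13
flag = c > 18 and x < 28  # -> flag = False

Answer: False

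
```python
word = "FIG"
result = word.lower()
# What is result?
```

Trace (tracking result):
word = 'FIG'  # -> word = 'FIG'
result = word.lower()  # -> result = 'fig'

Answer: 'fig'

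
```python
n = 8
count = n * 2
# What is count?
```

Answer: 16

Derivation:
Trace (tracking count):
n = 8  # -> n = 8
count = n * 2  # -> count = 16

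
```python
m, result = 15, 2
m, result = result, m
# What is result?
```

Trace (tracking result):
m, result = (15, 2)  # -> m = 15, result = 2
m, result = (result, m)  # -> m = 2, result = 15

Answer: 15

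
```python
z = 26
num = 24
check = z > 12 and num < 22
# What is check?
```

Trace (tracking check):
z = 26  # -> z = 26
num = 24  # -> num = 24
check = z > 12 and num < 22  # -> check = False

Answer: False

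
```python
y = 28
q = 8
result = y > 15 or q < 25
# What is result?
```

Answer: True

Derivation:
Trace (tracking result):
y = 28  # -> y = 28
q = 8  # -> q = 8
result = y > 15 or q < 25  # -> result = True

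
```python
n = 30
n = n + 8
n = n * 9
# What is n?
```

Answer: 342

Derivation:
Trace (tracking n):
n = 30  # -> n = 30
n = n + 8  # -> n = 38
n = n * 9  # -> n = 342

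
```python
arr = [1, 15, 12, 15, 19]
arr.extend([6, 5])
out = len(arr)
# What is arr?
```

Answer: [1, 15, 12, 15, 19, 6, 5]

Derivation:
Trace (tracking arr):
arr = [1, 15, 12, 15, 19]  # -> arr = [1, 15, 12, 15, 19]
arr.extend([6, 5])  # -> arr = [1, 15, 12, 15, 19, 6, 5]
out = len(arr)  # -> out = 7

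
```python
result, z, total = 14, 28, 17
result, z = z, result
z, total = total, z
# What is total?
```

Trace (tracking total):
result, z, total = (14, 28, 17)  # -> result = 14, z = 28, total = 17
result, z = (z, result)  # -> result = 28, z = 14
z, total = (total, z)  # -> z = 17, total = 14

Answer: 14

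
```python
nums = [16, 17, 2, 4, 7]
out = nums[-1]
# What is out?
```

Answer: 7

Derivation:
Trace (tracking out):
nums = [16, 17, 2, 4, 7]  # -> nums = [16, 17, 2, 4, 7]
out = nums[-1]  # -> out = 7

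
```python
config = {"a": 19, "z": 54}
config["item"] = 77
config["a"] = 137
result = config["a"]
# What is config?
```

Answer: {'a': 137, 'z': 54, 'item': 77}

Derivation:
Trace (tracking config):
config = {'a': 19, 'z': 54}  # -> config = {'a': 19, 'z': 54}
config['item'] = 77  # -> config = {'a': 19, 'z': 54, 'item': 77}
config['a'] = 137  # -> config = {'a': 137, 'z': 54, 'item': 77}
result = config['a']  # -> result = 137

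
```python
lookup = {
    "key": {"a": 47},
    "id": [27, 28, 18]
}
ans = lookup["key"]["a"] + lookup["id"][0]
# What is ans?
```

Trace (tracking ans):
lookup = {'key': {'a': 47}, 'id': [27, 28, 18]}  # -> lookup = {'key': {'a': 47}, 'id': [27, 28, 18]}
ans = lookup['key']['a'] + lookup['id'][0]  # -> ans = 74

Answer: 74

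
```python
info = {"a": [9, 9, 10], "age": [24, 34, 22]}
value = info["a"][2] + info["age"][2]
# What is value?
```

Answer: 32

Derivation:
Trace (tracking value):
info = {'a': [9, 9, 10], 'age': [24, 34, 22]}  # -> info = {'a': [9, 9, 10], 'age': [24, 34, 22]}
value = info['a'][2] + info['age'][2]  # -> value = 32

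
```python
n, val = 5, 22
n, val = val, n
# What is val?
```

Answer: 5

Derivation:
Trace (tracking val):
n, val = (5, 22)  # -> n = 5, val = 22
n, val = (val, n)  # -> n = 22, val = 5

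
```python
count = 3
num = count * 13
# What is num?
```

Answer: 39

Derivation:
Trace (tracking num):
count = 3  # -> count = 3
num = count * 13  # -> num = 39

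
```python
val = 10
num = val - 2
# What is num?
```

Trace (tracking num):
val = 10  # -> val = 10
num = val - 2  # -> num = 8

Answer: 8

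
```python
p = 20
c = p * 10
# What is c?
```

Trace (tracking c):
p = 20  # -> p = 20
c = p * 10  # -> c = 200

Answer: 200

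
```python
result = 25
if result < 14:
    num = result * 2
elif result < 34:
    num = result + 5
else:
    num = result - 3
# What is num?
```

Trace (tracking num):
result = 25  # -> result = 25
if result < 14:  # condition is False
elif result < 34:  # condition is True
    num = result + 5  # -> num = 30

Answer: 30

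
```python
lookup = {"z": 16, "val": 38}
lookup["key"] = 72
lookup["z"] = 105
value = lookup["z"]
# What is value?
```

Trace (tracking value):
lookup = {'z': 16, 'val': 38}  # -> lookup = {'z': 16, 'val': 38}
lookup['key'] = 72  # -> lookup = {'z': 16, 'val': 38, 'key': 72}
lookup['z'] = 105  # -> lookup = {'z': 105, 'val': 38, 'key': 72}
value = lookup['z']  # -> value = 105

Answer: 105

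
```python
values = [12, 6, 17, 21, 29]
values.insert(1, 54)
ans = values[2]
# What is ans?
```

Trace (tracking ans):
values = [12, 6, 17, 21, 29]  # -> values = [12, 6, 17, 21, 29]
values.insert(1, 54)  # -> values = [12, 54, 6, 17, 21, 29]
ans = values[2]  # -> ans = 6

Answer: 6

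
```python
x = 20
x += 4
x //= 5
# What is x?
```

Answer: 4

Derivation:
Trace (tracking x):
x = 20  # -> x = 20
x += 4  # -> x = 24
x //= 5  # -> x = 4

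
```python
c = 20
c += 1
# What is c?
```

Answer: 21

Derivation:
Trace (tracking c):
c = 20  # -> c = 20
c += 1  # -> c = 21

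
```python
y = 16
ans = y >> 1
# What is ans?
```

Trace (tracking ans):
y = 16  # -> y = 16
ans = y >> 1  # -> ans = 8

Answer: 8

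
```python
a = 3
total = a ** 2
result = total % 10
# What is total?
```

Trace (tracking total):
a = 3  # -> a = 3
total = a ** 2  # -> total = 9
result = total % 10  # -> result = 9

Answer: 9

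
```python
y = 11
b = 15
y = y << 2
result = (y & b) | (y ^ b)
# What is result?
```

Answer: 47

Derivation:
Trace (tracking result):
y = 11  # -> y = 11
b = 15  # -> b = 15
y = y << 2  # -> y = 44
result = y & b | y ^ b  # -> result = 47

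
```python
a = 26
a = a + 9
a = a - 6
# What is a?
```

Trace (tracking a):
a = 26  # -> a = 26
a = a + 9  # -> a = 35
a = a - 6  # -> a = 29

Answer: 29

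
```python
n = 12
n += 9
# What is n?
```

Answer: 21

Derivation:
Trace (tracking n):
n = 12  # -> n = 12
n += 9  # -> n = 21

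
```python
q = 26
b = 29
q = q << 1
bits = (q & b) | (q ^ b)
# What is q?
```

Trace (tracking q):
q = 26  # -> q = 26
b = 29  # -> b = 29
q = q << 1  # -> q = 52
bits = q & b | q ^ b  # -> bits = 61

Answer: 52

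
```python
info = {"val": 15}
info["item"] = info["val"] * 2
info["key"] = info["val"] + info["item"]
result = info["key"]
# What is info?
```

Answer: {'val': 15, 'item': 30, 'key': 45}

Derivation:
Trace (tracking info):
info = {'val': 15}  # -> info = {'val': 15}
info['item'] = info['val'] * 2  # -> info = {'val': 15, 'item': 30}
info['key'] = info['val'] + info['item']  # -> info = {'val': 15, 'item': 30, 'key': 45}
result = info['key']  # -> result = 45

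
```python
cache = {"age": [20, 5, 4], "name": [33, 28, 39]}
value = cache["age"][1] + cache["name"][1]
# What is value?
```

Trace (tracking value):
cache = {'age': [20, 5, 4], 'name': [33, 28, 39]}  # -> cache = {'age': [20, 5, 4], 'name': [33, 28, 39]}
value = cache['age'][1] + cache['name'][1]  # -> value = 33

Answer: 33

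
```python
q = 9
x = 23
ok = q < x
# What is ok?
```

Trace (tracking ok):
q = 9  # -> q = 9
x = 23  # -> x = 23
ok = q < x  # -> ok = True

Answer: True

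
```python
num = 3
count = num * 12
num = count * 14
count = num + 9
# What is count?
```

Answer: 513

Derivation:
Trace (tracking count):
num = 3  # -> num = 3
count = num * 12  # -> count = 36
num = count * 14  # -> num = 504
count = num + 9  # -> count = 513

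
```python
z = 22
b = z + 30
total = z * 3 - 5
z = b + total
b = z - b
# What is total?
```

Answer: 61

Derivation:
Trace (tracking total):
z = 22  # -> z = 22
b = z + 30  # -> b = 52
total = z * 3 - 5  # -> total = 61
z = b + total  # -> z = 113
b = z - b  # -> b = 61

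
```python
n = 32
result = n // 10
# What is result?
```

Answer: 3

Derivation:
Trace (tracking result):
n = 32  # -> n = 32
result = n // 10  # -> result = 3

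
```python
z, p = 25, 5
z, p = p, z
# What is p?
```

Answer: 25

Derivation:
Trace (tracking p):
z, p = (25, 5)  # -> z = 25, p = 5
z, p = (p, z)  # -> z = 5, p = 25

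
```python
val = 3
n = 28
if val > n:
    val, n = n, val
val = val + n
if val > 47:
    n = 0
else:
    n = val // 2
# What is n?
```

Trace (tracking n):
val = 3  # -> val = 3
n = 28  # -> n = 28
if val > n:  # condition is False
val = val + n  # -> val = 31
if val > 47:  # condition is False
else:
    n = val // 2  # -> n = 15

Answer: 15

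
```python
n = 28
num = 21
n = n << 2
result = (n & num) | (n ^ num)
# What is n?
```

Trace (tracking n):
n = 28  # -> n = 28
num = 21  # -> num = 21
n = n << 2  # -> n = 112
result = n & num | n ^ num  # -> result = 117

Answer: 112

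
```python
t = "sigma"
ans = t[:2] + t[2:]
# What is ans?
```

Trace (tracking ans):
t = 'sigma'  # -> t = 'sigma'
ans = t[:2] + t[2:]  # -> ans = 'sigma'

Answer: 'sigma'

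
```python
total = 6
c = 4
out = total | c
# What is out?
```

Answer: 6

Derivation:
Trace (tracking out):
total = 6  # -> total = 6
c = 4  # -> c = 4
out = total | c  # -> out = 6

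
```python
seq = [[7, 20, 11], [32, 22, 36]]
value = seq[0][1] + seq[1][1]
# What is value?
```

Answer: 42

Derivation:
Trace (tracking value):
seq = [[7, 20, 11], [32, 22, 36]]  # -> seq = [[7, 20, 11], [32, 22, 36]]
value = seq[0][1] + seq[1][1]  # -> value = 42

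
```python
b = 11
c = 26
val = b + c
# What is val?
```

Answer: 37

Derivation:
Trace (tracking val):
b = 11  # -> b = 11
c = 26  # -> c = 26
val = b + c  # -> val = 37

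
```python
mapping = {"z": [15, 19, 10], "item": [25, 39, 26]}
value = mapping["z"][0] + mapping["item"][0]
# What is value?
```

Answer: 40

Derivation:
Trace (tracking value):
mapping = {'z': [15, 19, 10], 'item': [25, 39, 26]}  # -> mapping = {'z': [15, 19, 10], 'item': [25, 39, 26]}
value = mapping['z'][0] + mapping['item'][0]  # -> value = 40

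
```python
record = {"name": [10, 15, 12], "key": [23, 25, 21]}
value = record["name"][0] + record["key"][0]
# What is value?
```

Answer: 33

Derivation:
Trace (tracking value):
record = {'name': [10, 15, 12], 'key': [23, 25, 21]}  # -> record = {'name': [10, 15, 12], 'key': [23, 25, 21]}
value = record['name'][0] + record['key'][0]  # -> value = 33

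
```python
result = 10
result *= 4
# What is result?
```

Answer: 40

Derivation:
Trace (tracking result):
result = 10  # -> result = 10
result *= 4  # -> result = 40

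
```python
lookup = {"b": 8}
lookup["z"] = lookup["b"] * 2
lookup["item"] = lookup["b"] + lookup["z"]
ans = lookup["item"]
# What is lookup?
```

Answer: {'b': 8, 'z': 16, 'item': 24}

Derivation:
Trace (tracking lookup):
lookup = {'b': 8}  # -> lookup = {'b': 8}
lookup['z'] = lookup['b'] * 2  # -> lookup = {'b': 8, 'z': 16}
lookup['item'] = lookup['b'] + lookup['z']  # -> lookup = {'b': 8, 'z': 16, 'item': 24}
ans = lookup['item']  # -> ans = 24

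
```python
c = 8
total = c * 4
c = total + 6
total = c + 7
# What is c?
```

Trace (tracking c):
c = 8  # -> c = 8
total = c * 4  # -> total = 32
c = total + 6  # -> c = 38
total = c + 7  # -> total = 45

Answer: 38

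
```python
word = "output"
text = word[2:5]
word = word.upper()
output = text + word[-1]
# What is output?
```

Trace (tracking output):
word = 'output'  # -> word = 'output'
text = word[2:5]  # -> text = 'tpu'
word = word.upper()  # -> word = 'OUTPUT'
output = text + word[-1]  # -> output = 'tpuT'

Answer: 'tpuT'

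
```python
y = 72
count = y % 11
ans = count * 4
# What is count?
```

Trace (tracking count):
y = 72  # -> y = 72
count = y % 11  # -> count = 6
ans = count * 4  # -> ans = 24

Answer: 6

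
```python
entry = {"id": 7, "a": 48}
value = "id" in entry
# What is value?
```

Answer: True

Derivation:
Trace (tracking value):
entry = {'id': 7, 'a': 48}  # -> entry = {'id': 7, 'a': 48}
value = 'id' in entry  # -> value = True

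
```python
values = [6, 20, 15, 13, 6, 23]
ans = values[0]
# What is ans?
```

Answer: 6

Derivation:
Trace (tracking ans):
values = [6, 20, 15, 13, 6, 23]  # -> values = [6, 20, 15, 13, 6, 23]
ans = values[0]  # -> ans = 6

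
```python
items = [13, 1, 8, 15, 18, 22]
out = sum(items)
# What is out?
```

Answer: 77

Derivation:
Trace (tracking out):
items = [13, 1, 8, 15, 18, 22]  # -> items = [13, 1, 8, 15, 18, 22]
out = sum(items)  # -> out = 77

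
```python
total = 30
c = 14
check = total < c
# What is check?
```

Trace (tracking check):
total = 30  # -> total = 30
c = 14  # -> c = 14
check = total < c  # -> check = False

Answer: False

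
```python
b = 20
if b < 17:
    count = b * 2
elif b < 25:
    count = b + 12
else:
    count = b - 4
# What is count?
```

Trace (tracking count):
b = 20  # -> b = 20
if b < 17:  # condition is False
elif b < 25:  # condition is True
    count = b + 12  # -> count = 32

Answer: 32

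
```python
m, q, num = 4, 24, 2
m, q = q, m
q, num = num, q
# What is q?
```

Trace (tracking q):
m, q, num = (4, 24, 2)  # -> m = 4, q = 24, num = 2
m, q = (q, m)  # -> m = 24, q = 4
q, num = (num, q)  # -> q = 2, num = 4

Answer: 2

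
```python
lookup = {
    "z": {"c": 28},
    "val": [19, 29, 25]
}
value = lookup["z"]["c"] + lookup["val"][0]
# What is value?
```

Trace (tracking value):
lookup = {'z': {'c': 28}, 'val': [19, 29, 25]}  # -> lookup = {'z': {'c': 28}, 'val': [19, 29, 25]}
value = lookup['z']['c'] + lookup['val'][0]  # -> value = 47

Answer: 47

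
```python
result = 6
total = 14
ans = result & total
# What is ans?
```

Answer: 6

Derivation:
Trace (tracking ans):
result = 6  # -> result = 6
total = 14  # -> total = 14
ans = result & total  # -> ans = 6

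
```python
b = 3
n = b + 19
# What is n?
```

Answer: 22

Derivation:
Trace (tracking n):
b = 3  # -> b = 3
n = b + 19  # -> n = 22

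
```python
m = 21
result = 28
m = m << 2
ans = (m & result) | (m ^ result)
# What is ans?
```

Answer: 92

Derivation:
Trace (tracking ans):
m = 21  # -> m = 21
result = 28  # -> result = 28
m = m << 2  # -> m = 84
ans = m & result | m ^ result  # -> ans = 92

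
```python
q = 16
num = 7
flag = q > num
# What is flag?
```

Trace (tracking flag):
q = 16  # -> q = 16
num = 7  # -> num = 7
flag = q > num  # -> flag = True

Answer: True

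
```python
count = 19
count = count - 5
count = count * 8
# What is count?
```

Answer: 112

Derivation:
Trace (tracking count):
count = 19  # -> count = 19
count = count - 5  # -> count = 14
count = count * 8  # -> count = 112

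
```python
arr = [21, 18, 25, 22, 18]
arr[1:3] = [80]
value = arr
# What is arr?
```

Answer: [21, 80, 22, 18]

Derivation:
Trace (tracking arr):
arr = [21, 18, 25, 22, 18]  # -> arr = [21, 18, 25, 22, 18]
arr[1:3] = [80]  # -> arr = [21, 80, 22, 18]
value = arr  # -> value = [21, 80, 22, 18]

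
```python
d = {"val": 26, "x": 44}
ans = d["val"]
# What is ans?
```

Trace (tracking ans):
d = {'val': 26, 'x': 44}  # -> d = {'val': 26, 'x': 44}
ans = d['val']  # -> ans = 26

Answer: 26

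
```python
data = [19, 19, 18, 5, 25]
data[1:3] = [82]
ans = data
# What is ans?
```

Answer: [19, 82, 5, 25]

Derivation:
Trace (tracking ans):
data = [19, 19, 18, 5, 25]  # -> data = [19, 19, 18, 5, 25]
data[1:3] = [82]  # -> data = [19, 82, 5, 25]
ans = data  # -> ans = [19, 82, 5, 25]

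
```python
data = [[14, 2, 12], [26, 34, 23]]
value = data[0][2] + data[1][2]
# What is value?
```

Answer: 35

Derivation:
Trace (tracking value):
data = [[14, 2, 12], [26, 34, 23]]  # -> data = [[14, 2, 12], [26, 34, 23]]
value = data[0][2] + data[1][2]  # -> value = 35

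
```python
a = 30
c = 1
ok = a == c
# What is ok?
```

Answer: False

Derivation:
Trace (tracking ok):
a = 30  # -> a = 30
c = 1  # -> c = 1
ok = a == c  # -> ok = False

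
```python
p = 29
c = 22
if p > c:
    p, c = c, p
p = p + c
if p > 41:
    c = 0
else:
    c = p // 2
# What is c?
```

Trace (tracking c):
p = 29  # -> p = 29
c = 22  # -> c = 22
if p > c:  # condition is True
    p, c = (c, p)  # -> p = 22, c = 29
p = p + c  # -> p = 51
if p > 41:  # condition is True
    c = 0  # -> c = 0

Answer: 0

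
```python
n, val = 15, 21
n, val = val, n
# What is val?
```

Trace (tracking val):
n, val = (15, 21)  # -> n = 15, val = 21
n, val = (val, n)  # -> n = 21, val = 15

Answer: 15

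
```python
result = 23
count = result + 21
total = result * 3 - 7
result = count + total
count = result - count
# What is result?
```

Answer: 106

Derivation:
Trace (tracking result):
result = 23  # -> result = 23
count = result + 21  # -> count = 44
total = result * 3 - 7  # -> total = 62
result = count + total  # -> result = 106
count = result - count  # -> count = 62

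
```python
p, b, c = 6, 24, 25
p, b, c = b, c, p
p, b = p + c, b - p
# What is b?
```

Answer: 1

Derivation:
Trace (tracking b):
p, b, c = (6, 24, 25)  # -> p = 6, b = 24, c = 25
p, b, c = (b, c, p)  # -> p = 24, b = 25, c = 6
p, b = (p + c, b - p)  # -> p = 30, b = 1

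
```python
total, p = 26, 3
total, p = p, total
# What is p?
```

Trace (tracking p):
total, p = (26, 3)  # -> total = 26, p = 3
total, p = (p, total)  # -> total = 3, p = 26

Answer: 26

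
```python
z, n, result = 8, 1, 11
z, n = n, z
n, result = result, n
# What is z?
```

Answer: 1

Derivation:
Trace (tracking z):
z, n, result = (8, 1, 11)  # -> z = 8, n = 1, result = 11
z, n = (n, z)  # -> z = 1, n = 8
n, result = (result, n)  # -> n = 11, result = 8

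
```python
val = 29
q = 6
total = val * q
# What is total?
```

Trace (tracking total):
val = 29  # -> val = 29
q = 6  # -> q = 6
total = val * q  # -> total = 174

Answer: 174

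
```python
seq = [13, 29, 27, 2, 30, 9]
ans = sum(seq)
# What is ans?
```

Trace (tracking ans):
seq = [13, 29, 27, 2, 30, 9]  # -> seq = [13, 29, 27, 2, 30, 9]
ans = sum(seq)  # -> ans = 110

Answer: 110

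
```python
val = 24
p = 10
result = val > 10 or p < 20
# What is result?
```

Trace (tracking result):
val = 24  # -> val = 24
p = 10  # -> p = 10
result = val > 10 or p < 20  # -> result = True

Answer: True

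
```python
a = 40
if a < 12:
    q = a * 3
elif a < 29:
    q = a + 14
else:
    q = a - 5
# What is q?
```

Answer: 35

Derivation:
Trace (tracking q):
a = 40  # -> a = 40
if a < 12:  # condition is False
elif a < 29:  # condition is False
else:
    q = a - 5  # -> q = 35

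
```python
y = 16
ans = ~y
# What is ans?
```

Answer: -17

Derivation:
Trace (tracking ans):
y = 16  # -> y = 16
ans = ~y  # -> ans = -17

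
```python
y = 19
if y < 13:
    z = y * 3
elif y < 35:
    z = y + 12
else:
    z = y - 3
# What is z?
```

Answer: 31

Derivation:
Trace (tracking z):
y = 19  # -> y = 19
if y < 13:  # condition is False
elif y < 35:  # condition is True
    z = y + 12  # -> z = 31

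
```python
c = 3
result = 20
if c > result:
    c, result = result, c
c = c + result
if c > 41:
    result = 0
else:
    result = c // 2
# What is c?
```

Trace (tracking c):
c = 3  # -> c = 3
result = 20  # -> result = 20
if c > result:  # condition is False
c = c + result  # -> c = 23
if c > 41:  # condition is False
else:
    result = c // 2  # -> result = 11

Answer: 23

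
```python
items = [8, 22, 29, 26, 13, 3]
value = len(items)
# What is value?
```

Trace (tracking value):
items = [8, 22, 29, 26, 13, 3]  # -> items = [8, 22, 29, 26, 13, 3]
value = len(items)  # -> value = 6

Answer: 6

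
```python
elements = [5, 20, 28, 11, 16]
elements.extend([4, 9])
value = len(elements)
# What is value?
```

Answer: 7

Derivation:
Trace (tracking value):
elements = [5, 20, 28, 11, 16]  # -> elements = [5, 20, 28, 11, 16]
elements.extend([4, 9])  # -> elements = [5, 20, 28, 11, 16, 4, 9]
value = len(elements)  # -> value = 7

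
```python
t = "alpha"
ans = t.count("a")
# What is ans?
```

Trace (tracking ans):
t = 'alpha'  # -> t = 'alpha'
ans = t.count('a')  # -> ans = 2

Answer: 2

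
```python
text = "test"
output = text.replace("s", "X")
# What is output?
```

Answer: 'teXt'

Derivation:
Trace (tracking output):
text = 'test'  # -> text = 'test'
output = text.replace('s', 'X')  # -> output = 'teXt'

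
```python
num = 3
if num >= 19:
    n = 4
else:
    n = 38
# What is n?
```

Trace (tracking n):
num = 3  # -> num = 3
if num >= 19:  # condition is False
else:
    n = 38  # -> n = 38

Answer: 38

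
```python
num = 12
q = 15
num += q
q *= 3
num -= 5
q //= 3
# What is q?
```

Trace (tracking q):
num = 12  # -> num = 12
q = 15  # -> q = 15
num += q  # -> num = 27
q *= 3  # -> q = 45
num -= 5  # -> num = 22
q //= 3  # -> q = 15

Answer: 15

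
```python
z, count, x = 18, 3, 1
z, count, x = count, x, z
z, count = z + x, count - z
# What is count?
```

Trace (tracking count):
z, count, x = (18, 3, 1)  # -> z = 18, count = 3, x = 1
z, count, x = (count, x, z)  # -> z = 3, count = 1, x = 18
z, count = (z + x, count - z)  # -> z = 21, count = -2

Answer: -2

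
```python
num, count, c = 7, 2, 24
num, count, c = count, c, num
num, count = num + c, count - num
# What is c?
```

Answer: 7

Derivation:
Trace (tracking c):
num, count, c = (7, 2, 24)  # -> num = 7, count = 2, c = 24
num, count, c = (count, c, num)  # -> num = 2, count = 24, c = 7
num, count = (num + c, count - num)  # -> num = 9, count = 22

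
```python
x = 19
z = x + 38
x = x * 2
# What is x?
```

Answer: 38

Derivation:
Trace (tracking x):
x = 19  # -> x = 19
z = x + 38  # -> z = 57
x = x * 2  # -> x = 38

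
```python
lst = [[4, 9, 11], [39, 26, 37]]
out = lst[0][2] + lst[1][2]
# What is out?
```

Trace (tracking out):
lst = [[4, 9, 11], [39, 26, 37]]  # -> lst = [[4, 9, 11], [39, 26, 37]]
out = lst[0][2] + lst[1][2]  # -> out = 48

Answer: 48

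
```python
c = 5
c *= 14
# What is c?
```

Answer: 70

Derivation:
Trace (tracking c):
c = 5  # -> c = 5
c *= 14  # -> c = 70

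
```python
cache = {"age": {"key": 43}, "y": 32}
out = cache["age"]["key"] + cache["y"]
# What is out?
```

Answer: 75

Derivation:
Trace (tracking out):
cache = {'age': {'key': 43}, 'y': 32}  # -> cache = {'age': {'key': 43}, 'y': 32}
out = cache['age']['key'] + cache['y']  # -> out = 75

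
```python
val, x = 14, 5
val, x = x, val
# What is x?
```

Trace (tracking x):
val, x = (14, 5)  # -> val = 14, x = 5
val, x = (x, val)  # -> val = 5, x = 14

Answer: 14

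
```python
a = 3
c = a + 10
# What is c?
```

Trace (tracking c):
a = 3  # -> a = 3
c = a + 10  # -> c = 13

Answer: 13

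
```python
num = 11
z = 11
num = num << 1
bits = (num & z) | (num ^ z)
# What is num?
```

Trace (tracking num):
num = 11  # -> num = 11
z = 11  # -> z = 11
num = num << 1  # -> num = 22
bits = num & z | num ^ z  # -> bits = 31

Answer: 22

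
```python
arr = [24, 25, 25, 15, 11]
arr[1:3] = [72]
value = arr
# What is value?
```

Answer: [24, 72, 15, 11]

Derivation:
Trace (tracking value):
arr = [24, 25, 25, 15, 11]  # -> arr = [24, 25, 25, 15, 11]
arr[1:3] = [72]  # -> arr = [24, 72, 15, 11]
value = arr  # -> value = [24, 72, 15, 11]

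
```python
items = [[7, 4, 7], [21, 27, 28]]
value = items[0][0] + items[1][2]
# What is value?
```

Answer: 35

Derivation:
Trace (tracking value):
items = [[7, 4, 7], [21, 27, 28]]  # -> items = [[7, 4, 7], [21, 27, 28]]
value = items[0][0] + items[1][2]  # -> value = 35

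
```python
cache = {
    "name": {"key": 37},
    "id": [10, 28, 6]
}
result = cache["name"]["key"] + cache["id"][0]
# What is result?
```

Answer: 47

Derivation:
Trace (tracking result):
cache = {'name': {'key': 37}, 'id': [10, 28, 6]}  # -> cache = {'name': {'key': 37}, 'id': [10, 28, 6]}
result = cache['name']['key'] + cache['id'][0]  # -> result = 47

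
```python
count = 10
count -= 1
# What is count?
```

Answer: 9

Derivation:
Trace (tracking count):
count = 10  # -> count = 10
count -= 1  # -> count = 9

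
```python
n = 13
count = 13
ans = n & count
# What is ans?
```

Answer: 13

Derivation:
Trace (tracking ans):
n = 13  # -> n = 13
count = 13  # -> count = 13
ans = n & count  # -> ans = 13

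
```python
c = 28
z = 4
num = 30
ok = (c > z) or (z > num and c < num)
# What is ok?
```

Answer: True

Derivation:
Trace (tracking ok):
c = 28  # -> c = 28
z = 4  # -> z = 4
num = 30  # -> num = 30
ok = c > z or (z > num and c < num)  # -> ok = True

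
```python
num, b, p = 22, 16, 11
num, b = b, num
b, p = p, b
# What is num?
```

Trace (tracking num):
num, b, p = (22, 16, 11)  # -> num = 22, b = 16, p = 11
num, b = (b, num)  # -> num = 16, b = 22
b, p = (p, b)  # -> b = 11, p = 22

Answer: 16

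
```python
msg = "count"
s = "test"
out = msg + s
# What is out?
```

Answer: 'counttest'

Derivation:
Trace (tracking out):
msg = 'count'  # -> msg = 'count'
s = 'test'  # -> s = 'test'
out = msg + s  # -> out = 'counttest'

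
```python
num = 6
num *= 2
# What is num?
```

Trace (tracking num):
num = 6  # -> num = 6
num *= 2  # -> num = 12

Answer: 12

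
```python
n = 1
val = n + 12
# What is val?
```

Answer: 13

Derivation:
Trace (tracking val):
n = 1  # -> n = 1
val = n + 12  # -> val = 13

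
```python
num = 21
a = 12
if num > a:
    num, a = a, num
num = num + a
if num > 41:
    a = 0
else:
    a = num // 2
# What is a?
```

Answer: 16

Derivation:
Trace (tracking a):
num = 21  # -> num = 21
a = 12  # -> a = 12
if num > a:  # condition is True
    num, a = (a, num)  # -> num = 12, a = 21
num = num + a  # -> num = 33
if num > 41:  # condition is False
else:
    a = num // 2  # -> a = 16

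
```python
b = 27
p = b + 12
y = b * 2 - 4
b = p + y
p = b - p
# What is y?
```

Trace (tracking y):
b = 27  # -> b = 27
p = b + 12  # -> p = 39
y = b * 2 - 4  # -> y = 50
b = p + y  # -> b = 89
p = b - p  # -> p = 50

Answer: 50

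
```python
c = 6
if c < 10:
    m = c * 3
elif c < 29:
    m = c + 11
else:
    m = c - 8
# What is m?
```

Trace (tracking m):
c = 6  # -> c = 6
if c < 10:  # condition is True
    m = c * 3  # -> m = 18

Answer: 18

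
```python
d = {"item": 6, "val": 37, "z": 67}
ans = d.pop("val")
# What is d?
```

Answer: {'item': 6, 'z': 67}

Derivation:
Trace (tracking d):
d = {'item': 6, 'val': 37, 'z': 67}  # -> d = {'item': 6, 'val': 37, 'z': 67}
ans = d.pop('val')  # -> ans = 37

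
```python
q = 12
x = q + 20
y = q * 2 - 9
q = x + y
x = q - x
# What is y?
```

Answer: 15

Derivation:
Trace (tracking y):
q = 12  # -> q = 12
x = q + 20  # -> x = 32
y = q * 2 - 9  # -> y = 15
q = x + y  # -> q = 47
x = q - x  # -> x = 15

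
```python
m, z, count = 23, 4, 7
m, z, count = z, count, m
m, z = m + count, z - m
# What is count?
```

Answer: 23

Derivation:
Trace (tracking count):
m, z, count = (23, 4, 7)  # -> m = 23, z = 4, count = 7
m, z, count = (z, count, m)  # -> m = 4, z = 7, count = 23
m, z = (m + count, z - m)  # -> m = 27, z = 3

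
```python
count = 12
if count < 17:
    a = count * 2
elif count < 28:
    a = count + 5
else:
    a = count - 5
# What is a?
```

Trace (tracking a):
count = 12  # -> count = 12
if count < 17:  # condition is True
    a = count * 2  # -> a = 24

Answer: 24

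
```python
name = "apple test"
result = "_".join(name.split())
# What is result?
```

Answer: 'apple_test'

Derivation:
Trace (tracking result):
name = 'apple test'  # -> name = 'apple test'
result = '_'.join(name.split())  # -> result = 'apple_test'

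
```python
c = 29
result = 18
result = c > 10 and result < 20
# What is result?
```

Trace (tracking result):
c = 29  # -> c = 29
result = 18  # -> result = 18
result = c > 10 and result < 20  # -> result = True

Answer: True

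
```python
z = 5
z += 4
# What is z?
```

Answer: 9

Derivation:
Trace (tracking z):
z = 5  # -> z = 5
z += 4  # -> z = 9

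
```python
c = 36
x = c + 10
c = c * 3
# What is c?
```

Answer: 108

Derivation:
Trace (tracking c):
c = 36  # -> c = 36
x = c + 10  # -> x = 46
c = c * 3  # -> c = 108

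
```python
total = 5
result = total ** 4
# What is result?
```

Answer: 625

Derivation:
Trace (tracking result):
total = 5  # -> total = 5
result = total ** 4  # -> result = 625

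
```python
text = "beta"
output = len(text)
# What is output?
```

Answer: 4

Derivation:
Trace (tracking output):
text = 'beta'  # -> text = 'beta'
output = len(text)  # -> output = 4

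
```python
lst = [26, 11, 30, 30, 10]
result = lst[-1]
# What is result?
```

Trace (tracking result):
lst = [26, 11, 30, 30, 10]  # -> lst = [26, 11, 30, 30, 10]
result = lst[-1]  # -> result = 10

Answer: 10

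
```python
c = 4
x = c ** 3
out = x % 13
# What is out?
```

Answer: 12

Derivation:
Trace (tracking out):
c = 4  # -> c = 4
x = c ** 3  # -> x = 64
out = x % 13  # -> out = 12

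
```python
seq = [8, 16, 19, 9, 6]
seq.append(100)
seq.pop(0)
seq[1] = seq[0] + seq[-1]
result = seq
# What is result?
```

Answer: [16, 116, 9, 6, 100]

Derivation:
Trace (tracking result):
seq = [8, 16, 19, 9, 6]  # -> seq = [8, 16, 19, 9, 6]
seq.append(100)  # -> seq = [8, 16, 19, 9, 6, 100]
seq.pop(0)  # -> seq = [16, 19, 9, 6, 100]
seq[1] = seq[0] + seq[-1]  # -> seq = [16, 116, 9, 6, 100]
result = seq  # -> result = [16, 116, 9, 6, 100]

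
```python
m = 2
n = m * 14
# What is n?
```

Answer: 28

Derivation:
Trace (tracking n):
m = 2  # -> m = 2
n = m * 14  # -> n = 28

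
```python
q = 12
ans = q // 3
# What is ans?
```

Trace (tracking ans):
q = 12  # -> q = 12
ans = q // 3  # -> ans = 4

Answer: 4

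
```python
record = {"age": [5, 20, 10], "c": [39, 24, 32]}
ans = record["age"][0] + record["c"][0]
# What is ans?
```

Trace (tracking ans):
record = {'age': [5, 20, 10], 'c': [39, 24, 32]}  # -> record = {'age': [5, 20, 10], 'c': [39, 24, 32]}
ans = record['age'][0] + record['c'][0]  # -> ans = 44

Answer: 44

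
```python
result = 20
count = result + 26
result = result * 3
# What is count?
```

Trace (tracking count):
result = 20  # -> result = 20
count = result + 26  # -> count = 46
result = result * 3  # -> result = 60

Answer: 46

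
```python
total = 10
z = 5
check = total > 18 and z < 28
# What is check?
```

Trace (tracking check):
total = 10  # -> total = 10
z = 5  # -> z = 5
check = total > 18 and z < 28  # -> check = False

Answer: False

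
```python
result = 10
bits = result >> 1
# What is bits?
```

Answer: 5

Derivation:
Trace (tracking bits):
result = 10  # -> result = 10
bits = result >> 1  # -> bits = 5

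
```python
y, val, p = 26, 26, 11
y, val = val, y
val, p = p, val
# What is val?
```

Trace (tracking val):
y, val, p = (26, 26, 11)  # -> y = 26, val = 26, p = 11
y, val = (val, y)  # -> y = 26, val = 26
val, p = (p, val)  # -> val = 11, p = 26

Answer: 11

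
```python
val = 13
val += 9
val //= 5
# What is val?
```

Answer: 4

Derivation:
Trace (tracking val):
val = 13  # -> val = 13
val += 9  # -> val = 22
val //= 5  # -> val = 4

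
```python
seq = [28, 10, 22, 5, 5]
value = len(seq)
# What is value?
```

Trace (tracking value):
seq = [28, 10, 22, 5, 5]  # -> seq = [28, 10, 22, 5, 5]
value = len(seq)  # -> value = 5

Answer: 5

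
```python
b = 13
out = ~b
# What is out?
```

Trace (tracking out):
b = 13  # -> b = 13
out = ~b  # -> out = -14

Answer: -14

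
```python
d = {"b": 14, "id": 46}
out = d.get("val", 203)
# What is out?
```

Trace (tracking out):
d = {'b': 14, 'id': 46}  # -> d = {'b': 14, 'id': 46}
out = d.get('val', 203)  # -> out = 203

Answer: 203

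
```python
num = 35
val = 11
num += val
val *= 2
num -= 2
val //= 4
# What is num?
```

Trace (tracking num):
num = 35  # -> num = 35
val = 11  # -> val = 11
num += val  # -> num = 46
val *= 2  # -> val = 22
num -= 2  # -> num = 44
val //= 4  # -> val = 5

Answer: 44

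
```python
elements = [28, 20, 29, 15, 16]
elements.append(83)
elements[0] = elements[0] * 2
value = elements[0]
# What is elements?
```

Answer: [56, 20, 29, 15, 16, 83]

Derivation:
Trace (tracking elements):
elements = [28, 20, 29, 15, 16]  # -> elements = [28, 20, 29, 15, 16]
elements.append(83)  # -> elements = [28, 20, 29, 15, 16, 83]
elements[0] = elements[0] * 2  # -> elements = [56, 20, 29, 15, 16, 83]
value = elements[0]  # -> value = 56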